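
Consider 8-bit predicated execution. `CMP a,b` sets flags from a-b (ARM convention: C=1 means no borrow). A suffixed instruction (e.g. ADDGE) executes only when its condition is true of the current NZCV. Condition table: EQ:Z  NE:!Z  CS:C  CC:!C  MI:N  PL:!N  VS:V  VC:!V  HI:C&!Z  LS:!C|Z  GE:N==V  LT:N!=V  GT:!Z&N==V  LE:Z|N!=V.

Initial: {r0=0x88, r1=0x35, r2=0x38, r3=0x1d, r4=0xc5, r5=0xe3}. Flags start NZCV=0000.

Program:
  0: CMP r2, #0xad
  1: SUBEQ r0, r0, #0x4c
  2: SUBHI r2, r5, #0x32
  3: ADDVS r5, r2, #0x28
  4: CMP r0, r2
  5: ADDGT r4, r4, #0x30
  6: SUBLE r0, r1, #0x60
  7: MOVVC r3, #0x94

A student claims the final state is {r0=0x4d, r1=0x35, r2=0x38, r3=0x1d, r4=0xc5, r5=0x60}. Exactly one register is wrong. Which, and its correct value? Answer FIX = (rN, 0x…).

[0] flags=1001 → (cmp)
[1] flags=1001 EQ?F → skip
[2] flags=1001 HI?F → skip
[3] flags=1001 VS?T → r5=0x60
[4] flags=0011 → (cmp)
[5] flags=0011 GT?F → skip
[6] flags=0011 LE?T → r0=0xd5
[7] flags=0011 VC?F → skip

FIX = (r0, 0xd5)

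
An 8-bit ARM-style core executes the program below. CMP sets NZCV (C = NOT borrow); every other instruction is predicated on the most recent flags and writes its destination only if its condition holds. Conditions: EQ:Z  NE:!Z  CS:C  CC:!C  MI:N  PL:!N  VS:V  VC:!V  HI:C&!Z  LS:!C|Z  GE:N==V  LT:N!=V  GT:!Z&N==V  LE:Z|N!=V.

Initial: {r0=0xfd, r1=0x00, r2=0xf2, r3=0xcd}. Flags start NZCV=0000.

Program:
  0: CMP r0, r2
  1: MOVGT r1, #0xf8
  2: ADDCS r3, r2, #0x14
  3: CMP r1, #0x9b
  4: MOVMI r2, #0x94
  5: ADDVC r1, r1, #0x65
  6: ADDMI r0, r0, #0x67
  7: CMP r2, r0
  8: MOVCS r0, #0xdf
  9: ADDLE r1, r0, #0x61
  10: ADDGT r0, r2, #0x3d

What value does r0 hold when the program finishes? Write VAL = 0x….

0: ✓ CMP  NZCV=0010
1: ✓ MOVGT  r1←0xf8
2: ✓ ADDCS  r3←0x06
3: ✓ CMP  NZCV=0010
4: · MOVMI
5: ✓ ADDVC  r1←0x5d
6: · ADDMI
7: ✓ CMP  NZCV=1000
8: · MOVCS
9: ✓ ADDLE  r1←0x5e
10: · ADDGT

VAL = 0xfd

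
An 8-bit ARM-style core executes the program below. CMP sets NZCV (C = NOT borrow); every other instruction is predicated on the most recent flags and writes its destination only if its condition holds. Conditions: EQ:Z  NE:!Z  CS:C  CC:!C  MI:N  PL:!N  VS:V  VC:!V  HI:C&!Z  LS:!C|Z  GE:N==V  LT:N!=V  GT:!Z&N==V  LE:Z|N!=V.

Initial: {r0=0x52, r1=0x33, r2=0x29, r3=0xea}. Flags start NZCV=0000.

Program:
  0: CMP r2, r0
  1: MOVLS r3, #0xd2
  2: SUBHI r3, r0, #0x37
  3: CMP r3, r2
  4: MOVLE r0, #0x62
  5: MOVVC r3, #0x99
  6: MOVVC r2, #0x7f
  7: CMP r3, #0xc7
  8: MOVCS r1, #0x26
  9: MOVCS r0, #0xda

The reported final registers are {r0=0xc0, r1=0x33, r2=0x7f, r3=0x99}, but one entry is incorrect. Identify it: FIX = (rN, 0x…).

[0] flags=1000 → (cmp)
[1] flags=1000 LS?T → r3=0xd2
[2] flags=1000 HI?F → skip
[3] flags=1010 → (cmp)
[4] flags=1010 LE?T → r0=0x62
[5] flags=1010 VC?T → r3=0x99
[6] flags=1010 VC?T → r2=0x7f
[7] flags=1000 → (cmp)
[8] flags=1000 CS?F → skip
[9] flags=1000 CS?F → skip

FIX = (r0, 0x62)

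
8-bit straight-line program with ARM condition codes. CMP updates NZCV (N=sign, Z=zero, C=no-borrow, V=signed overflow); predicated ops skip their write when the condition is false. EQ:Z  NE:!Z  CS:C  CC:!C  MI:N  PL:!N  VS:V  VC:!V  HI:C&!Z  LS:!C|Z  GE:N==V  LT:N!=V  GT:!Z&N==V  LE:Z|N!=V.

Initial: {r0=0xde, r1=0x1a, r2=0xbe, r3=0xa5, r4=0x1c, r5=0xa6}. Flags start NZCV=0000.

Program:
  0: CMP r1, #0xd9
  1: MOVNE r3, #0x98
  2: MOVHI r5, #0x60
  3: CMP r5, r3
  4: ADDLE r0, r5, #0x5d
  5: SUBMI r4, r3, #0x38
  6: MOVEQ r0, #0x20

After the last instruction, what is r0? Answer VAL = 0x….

VAL = 0xde

0: ✓ CMP  NZCV=0000
1: ✓ MOVNE  r3←0x98
2: · MOVHI
3: ✓ CMP  NZCV=0010
4: · ADDLE
5: · SUBMI
6: · MOVEQ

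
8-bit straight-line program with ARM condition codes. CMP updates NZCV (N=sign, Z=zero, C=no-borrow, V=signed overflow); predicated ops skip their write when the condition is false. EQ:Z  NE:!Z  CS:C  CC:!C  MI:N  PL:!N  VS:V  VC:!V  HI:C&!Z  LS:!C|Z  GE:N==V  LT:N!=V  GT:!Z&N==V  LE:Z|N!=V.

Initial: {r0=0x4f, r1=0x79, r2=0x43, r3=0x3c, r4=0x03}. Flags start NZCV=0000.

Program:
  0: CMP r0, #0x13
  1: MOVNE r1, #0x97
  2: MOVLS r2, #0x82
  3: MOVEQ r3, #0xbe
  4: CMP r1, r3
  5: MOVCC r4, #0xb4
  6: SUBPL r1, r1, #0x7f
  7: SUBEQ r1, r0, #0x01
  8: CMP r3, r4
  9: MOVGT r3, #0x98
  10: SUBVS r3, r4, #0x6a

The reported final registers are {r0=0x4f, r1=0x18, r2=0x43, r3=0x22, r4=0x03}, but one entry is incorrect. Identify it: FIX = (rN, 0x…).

FIX = (r3, 0x98)

[0] flags=0010 → (cmp)
[1] flags=0010 NE?T → r1=0x97
[2] flags=0010 LS?F → skip
[3] flags=0010 EQ?F → skip
[4] flags=0011 → (cmp)
[5] flags=0011 CC?F → skip
[6] flags=0011 PL?T → r1=0x18
[7] flags=0011 EQ?F → skip
[8] flags=0010 → (cmp)
[9] flags=0010 GT?T → r3=0x98
[10] flags=0010 VS?F → skip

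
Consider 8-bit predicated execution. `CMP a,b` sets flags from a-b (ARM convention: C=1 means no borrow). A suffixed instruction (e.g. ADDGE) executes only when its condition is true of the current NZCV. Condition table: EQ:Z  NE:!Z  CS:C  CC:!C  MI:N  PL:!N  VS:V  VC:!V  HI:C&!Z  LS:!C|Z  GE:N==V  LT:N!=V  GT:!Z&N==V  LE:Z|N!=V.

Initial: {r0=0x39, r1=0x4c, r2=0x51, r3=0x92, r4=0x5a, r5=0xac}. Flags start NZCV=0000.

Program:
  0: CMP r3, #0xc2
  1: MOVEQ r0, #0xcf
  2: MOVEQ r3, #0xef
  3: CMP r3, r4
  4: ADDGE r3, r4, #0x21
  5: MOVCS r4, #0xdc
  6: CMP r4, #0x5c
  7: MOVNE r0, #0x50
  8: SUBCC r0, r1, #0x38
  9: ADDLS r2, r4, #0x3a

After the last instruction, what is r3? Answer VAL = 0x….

0: ✓ CMP  NZCV=1000
1: · MOVEQ
2: · MOVEQ
3: ✓ CMP  NZCV=0011
4: · ADDGE
5: ✓ MOVCS  r4←0xdc
6: ✓ CMP  NZCV=1010
7: ✓ MOVNE  r0←0x50
8: · SUBCC
9: · ADDLS

VAL = 0x92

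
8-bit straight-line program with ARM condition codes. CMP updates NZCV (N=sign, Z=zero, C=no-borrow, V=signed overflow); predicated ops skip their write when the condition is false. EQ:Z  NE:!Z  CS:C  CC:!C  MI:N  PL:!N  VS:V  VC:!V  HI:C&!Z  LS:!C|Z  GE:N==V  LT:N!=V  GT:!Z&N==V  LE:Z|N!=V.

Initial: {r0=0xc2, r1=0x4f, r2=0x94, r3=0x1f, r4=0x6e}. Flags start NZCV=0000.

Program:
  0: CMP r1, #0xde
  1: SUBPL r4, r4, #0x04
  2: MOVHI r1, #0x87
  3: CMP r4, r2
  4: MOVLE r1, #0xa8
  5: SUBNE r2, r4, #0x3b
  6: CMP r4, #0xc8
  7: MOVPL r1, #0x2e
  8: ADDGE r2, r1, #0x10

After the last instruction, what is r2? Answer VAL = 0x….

VAL = 0x5f

[0] flags=0000 → (cmp)
[1] flags=0000 PL?T → r4=0x6a
[2] flags=0000 HI?F → skip
[3] flags=1001 → (cmp)
[4] flags=1001 LE?F → skip
[5] flags=1001 NE?T → r2=0x2f
[6] flags=1001 → (cmp)
[7] flags=1001 PL?F → skip
[8] flags=1001 GE?T → r2=0x5f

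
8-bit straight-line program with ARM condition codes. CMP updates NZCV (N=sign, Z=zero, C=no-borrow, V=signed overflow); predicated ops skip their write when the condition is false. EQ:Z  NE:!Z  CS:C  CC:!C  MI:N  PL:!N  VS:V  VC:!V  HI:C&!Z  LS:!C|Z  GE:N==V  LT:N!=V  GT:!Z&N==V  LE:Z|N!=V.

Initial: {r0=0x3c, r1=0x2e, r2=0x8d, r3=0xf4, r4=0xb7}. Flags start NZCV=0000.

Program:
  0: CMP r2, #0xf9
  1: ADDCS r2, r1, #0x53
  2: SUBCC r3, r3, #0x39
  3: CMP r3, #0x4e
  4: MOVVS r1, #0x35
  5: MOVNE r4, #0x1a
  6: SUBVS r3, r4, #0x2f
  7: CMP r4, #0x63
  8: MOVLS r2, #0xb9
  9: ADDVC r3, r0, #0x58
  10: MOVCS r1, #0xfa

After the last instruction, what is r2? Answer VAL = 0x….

VAL = 0xb9

[0] flags=1000 → (cmp)
[1] flags=1000 CS?F → skip
[2] flags=1000 CC?T → r3=0xbb
[3] flags=0011 → (cmp)
[4] flags=0011 VS?T → r1=0x35
[5] flags=0011 NE?T → r4=0x1a
[6] flags=0011 VS?T → r3=0xeb
[7] flags=1000 → (cmp)
[8] flags=1000 LS?T → r2=0xb9
[9] flags=1000 VC?T → r3=0x94
[10] flags=1000 CS?F → skip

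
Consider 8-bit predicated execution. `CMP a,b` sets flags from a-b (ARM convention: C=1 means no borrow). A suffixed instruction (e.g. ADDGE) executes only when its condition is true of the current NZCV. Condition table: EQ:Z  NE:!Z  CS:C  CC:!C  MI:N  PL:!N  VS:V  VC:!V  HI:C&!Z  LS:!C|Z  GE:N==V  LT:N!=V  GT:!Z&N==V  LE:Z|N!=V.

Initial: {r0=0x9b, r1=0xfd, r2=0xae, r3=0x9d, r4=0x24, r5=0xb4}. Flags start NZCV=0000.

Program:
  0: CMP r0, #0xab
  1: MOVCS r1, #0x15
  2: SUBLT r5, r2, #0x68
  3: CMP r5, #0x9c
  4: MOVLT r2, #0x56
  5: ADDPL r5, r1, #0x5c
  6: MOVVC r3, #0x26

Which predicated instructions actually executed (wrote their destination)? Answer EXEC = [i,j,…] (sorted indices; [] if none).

0: ✓ CMP  NZCV=1000
1: · MOVCS
2: ✓ SUBLT  r5←0x46
3: ✓ CMP  NZCV=1001
4: · MOVLT
5: · ADDPL
6: · MOVVC

EXEC = [2]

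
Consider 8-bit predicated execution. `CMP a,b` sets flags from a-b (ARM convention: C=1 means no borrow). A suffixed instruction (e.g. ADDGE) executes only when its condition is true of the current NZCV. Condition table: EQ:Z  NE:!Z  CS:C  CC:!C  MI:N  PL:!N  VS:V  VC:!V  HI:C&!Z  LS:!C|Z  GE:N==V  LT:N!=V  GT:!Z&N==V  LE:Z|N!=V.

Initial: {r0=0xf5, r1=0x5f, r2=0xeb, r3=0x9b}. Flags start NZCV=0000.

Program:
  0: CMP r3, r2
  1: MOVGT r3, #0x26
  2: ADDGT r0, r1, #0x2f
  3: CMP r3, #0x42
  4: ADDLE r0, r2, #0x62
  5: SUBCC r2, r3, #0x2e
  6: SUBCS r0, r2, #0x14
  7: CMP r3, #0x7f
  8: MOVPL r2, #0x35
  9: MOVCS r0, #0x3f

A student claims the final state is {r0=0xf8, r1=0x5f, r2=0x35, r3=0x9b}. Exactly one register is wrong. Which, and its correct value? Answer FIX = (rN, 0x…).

FIX = (r0, 0x3f)

[0] flags=1000 → (cmp)
[1] flags=1000 GT?F → skip
[2] flags=1000 GT?F → skip
[3] flags=0011 → (cmp)
[4] flags=0011 LE?T → r0=0x4d
[5] flags=0011 CC?F → skip
[6] flags=0011 CS?T → r0=0xd7
[7] flags=0011 → (cmp)
[8] flags=0011 PL?T → r2=0x35
[9] flags=0011 CS?T → r0=0x3f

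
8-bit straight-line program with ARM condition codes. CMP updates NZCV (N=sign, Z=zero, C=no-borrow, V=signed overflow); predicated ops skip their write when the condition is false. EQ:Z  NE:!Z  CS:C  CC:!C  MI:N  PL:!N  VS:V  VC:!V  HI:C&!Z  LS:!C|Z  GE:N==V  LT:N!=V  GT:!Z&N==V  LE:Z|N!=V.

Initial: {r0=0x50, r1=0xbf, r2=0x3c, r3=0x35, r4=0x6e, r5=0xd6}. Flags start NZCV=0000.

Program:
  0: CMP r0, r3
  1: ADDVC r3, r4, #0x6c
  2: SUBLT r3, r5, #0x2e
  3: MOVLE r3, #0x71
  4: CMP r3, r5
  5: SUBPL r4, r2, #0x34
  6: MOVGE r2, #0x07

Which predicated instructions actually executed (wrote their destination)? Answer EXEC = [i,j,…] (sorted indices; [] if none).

[0] flags=0010 → (cmp)
[1] flags=0010 VC?T → r3=0xda
[2] flags=0010 LT?F → skip
[3] flags=0010 LE?F → skip
[4] flags=0010 → (cmp)
[5] flags=0010 PL?T → r4=0x08
[6] flags=0010 GE?T → r2=0x07

EXEC = [1,5,6]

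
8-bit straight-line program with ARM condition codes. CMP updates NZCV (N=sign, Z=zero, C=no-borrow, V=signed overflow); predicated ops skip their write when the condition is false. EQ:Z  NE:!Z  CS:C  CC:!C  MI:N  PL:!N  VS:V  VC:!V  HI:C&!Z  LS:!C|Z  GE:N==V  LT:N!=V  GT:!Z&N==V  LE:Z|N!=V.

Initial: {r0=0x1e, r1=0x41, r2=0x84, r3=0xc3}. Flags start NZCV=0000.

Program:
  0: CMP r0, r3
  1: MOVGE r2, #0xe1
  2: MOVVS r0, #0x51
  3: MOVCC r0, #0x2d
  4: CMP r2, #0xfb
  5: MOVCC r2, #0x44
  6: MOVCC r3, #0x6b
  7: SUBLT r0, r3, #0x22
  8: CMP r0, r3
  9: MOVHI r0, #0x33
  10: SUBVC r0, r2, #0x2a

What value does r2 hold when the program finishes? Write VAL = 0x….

0: ✓ CMP  NZCV=0000
1: ✓ MOVGE  r2←0xe1
2: · MOVVS
3: ✓ MOVCC  r0←0x2d
4: ✓ CMP  NZCV=1000
5: ✓ MOVCC  r2←0x44
6: ✓ MOVCC  r3←0x6b
7: ✓ SUBLT  r0←0x49
8: ✓ CMP  NZCV=1000
9: · MOVHI
10: ✓ SUBVC  r0←0x1a

VAL = 0x44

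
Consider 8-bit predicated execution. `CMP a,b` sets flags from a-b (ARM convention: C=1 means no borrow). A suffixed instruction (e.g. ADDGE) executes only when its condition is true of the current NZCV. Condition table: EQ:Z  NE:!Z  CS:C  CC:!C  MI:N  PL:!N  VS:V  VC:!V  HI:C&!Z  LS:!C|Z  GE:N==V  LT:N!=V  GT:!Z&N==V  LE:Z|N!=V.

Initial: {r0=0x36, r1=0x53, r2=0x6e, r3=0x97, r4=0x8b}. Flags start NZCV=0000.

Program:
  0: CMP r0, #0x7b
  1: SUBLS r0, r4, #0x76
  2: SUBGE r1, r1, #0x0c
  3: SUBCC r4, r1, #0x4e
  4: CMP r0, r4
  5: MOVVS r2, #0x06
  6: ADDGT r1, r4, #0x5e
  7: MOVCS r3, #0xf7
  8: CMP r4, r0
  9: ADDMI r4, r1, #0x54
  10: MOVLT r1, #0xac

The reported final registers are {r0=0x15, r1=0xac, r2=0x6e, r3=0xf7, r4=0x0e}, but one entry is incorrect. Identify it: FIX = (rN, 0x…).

[0] flags=1000 → (cmp)
[1] flags=1000 LS?T → r0=0x15
[2] flags=1000 GE?F → skip
[3] flags=1000 CC?T → r4=0x05
[4] flags=0010 → (cmp)
[5] flags=0010 VS?F → skip
[6] flags=0010 GT?T → r1=0x63
[7] flags=0010 CS?T → r3=0xf7
[8] flags=1000 → (cmp)
[9] flags=1000 MI?T → r4=0xb7
[10] flags=1000 LT?T → r1=0xac

FIX = (r4, 0xb7)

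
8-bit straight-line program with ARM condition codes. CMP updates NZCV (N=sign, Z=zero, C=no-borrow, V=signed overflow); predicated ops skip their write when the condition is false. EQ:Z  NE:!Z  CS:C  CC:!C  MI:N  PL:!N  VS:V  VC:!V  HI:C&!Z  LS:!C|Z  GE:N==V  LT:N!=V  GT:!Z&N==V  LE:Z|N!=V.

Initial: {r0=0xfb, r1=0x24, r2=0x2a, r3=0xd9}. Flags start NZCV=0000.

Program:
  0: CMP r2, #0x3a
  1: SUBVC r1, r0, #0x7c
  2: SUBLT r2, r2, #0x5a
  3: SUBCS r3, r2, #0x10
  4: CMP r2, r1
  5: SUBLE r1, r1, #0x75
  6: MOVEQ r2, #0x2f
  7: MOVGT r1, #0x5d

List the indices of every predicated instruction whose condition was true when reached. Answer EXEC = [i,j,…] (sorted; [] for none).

0: ✓ CMP  NZCV=1000
1: ✓ SUBVC  r1←0x7f
2: ✓ SUBLT  r2←0xd0
3: · SUBCS
4: ✓ CMP  NZCV=0011
5: ✓ SUBLE  r1←0x0a
6: · MOVEQ
7: · MOVGT

EXEC = [1,2,5]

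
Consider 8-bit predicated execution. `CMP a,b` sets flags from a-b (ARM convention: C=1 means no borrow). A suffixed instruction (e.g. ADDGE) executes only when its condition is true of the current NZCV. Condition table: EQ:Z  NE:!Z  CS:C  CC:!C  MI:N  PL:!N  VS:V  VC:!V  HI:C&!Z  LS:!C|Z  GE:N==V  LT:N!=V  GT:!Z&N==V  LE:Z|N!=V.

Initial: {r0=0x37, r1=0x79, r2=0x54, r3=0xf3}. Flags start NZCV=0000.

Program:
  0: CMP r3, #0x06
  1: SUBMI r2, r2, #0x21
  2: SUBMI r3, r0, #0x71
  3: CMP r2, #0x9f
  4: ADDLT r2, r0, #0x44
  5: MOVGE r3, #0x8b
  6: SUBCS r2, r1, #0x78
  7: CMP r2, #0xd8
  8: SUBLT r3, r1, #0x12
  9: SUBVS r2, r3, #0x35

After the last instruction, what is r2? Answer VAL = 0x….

0: ✓ CMP  NZCV=1010
1: ✓ SUBMI  r2←0x33
2: ✓ SUBMI  r3←0xc6
3: ✓ CMP  NZCV=1001
4: · ADDLT
5: ✓ MOVGE  r3←0x8b
6: · SUBCS
7: ✓ CMP  NZCV=0000
8: · SUBLT
9: · SUBVS

VAL = 0x33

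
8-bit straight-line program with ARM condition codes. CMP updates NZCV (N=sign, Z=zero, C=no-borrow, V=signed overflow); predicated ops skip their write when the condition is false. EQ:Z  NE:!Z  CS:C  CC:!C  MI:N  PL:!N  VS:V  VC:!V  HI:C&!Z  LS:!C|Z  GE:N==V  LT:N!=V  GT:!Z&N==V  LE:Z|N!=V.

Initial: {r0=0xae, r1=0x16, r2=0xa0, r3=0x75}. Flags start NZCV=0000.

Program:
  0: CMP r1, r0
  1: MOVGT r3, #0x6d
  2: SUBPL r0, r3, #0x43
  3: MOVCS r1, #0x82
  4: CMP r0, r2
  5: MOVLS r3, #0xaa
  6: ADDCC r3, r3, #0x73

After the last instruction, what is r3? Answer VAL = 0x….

VAL = 0x1d

0: ✓ CMP  NZCV=0000
1: ✓ MOVGT  r3←0x6d
2: ✓ SUBPL  r0←0x2a
3: · MOVCS
4: ✓ CMP  NZCV=1001
5: ✓ MOVLS  r3←0xaa
6: ✓ ADDCC  r3←0x1d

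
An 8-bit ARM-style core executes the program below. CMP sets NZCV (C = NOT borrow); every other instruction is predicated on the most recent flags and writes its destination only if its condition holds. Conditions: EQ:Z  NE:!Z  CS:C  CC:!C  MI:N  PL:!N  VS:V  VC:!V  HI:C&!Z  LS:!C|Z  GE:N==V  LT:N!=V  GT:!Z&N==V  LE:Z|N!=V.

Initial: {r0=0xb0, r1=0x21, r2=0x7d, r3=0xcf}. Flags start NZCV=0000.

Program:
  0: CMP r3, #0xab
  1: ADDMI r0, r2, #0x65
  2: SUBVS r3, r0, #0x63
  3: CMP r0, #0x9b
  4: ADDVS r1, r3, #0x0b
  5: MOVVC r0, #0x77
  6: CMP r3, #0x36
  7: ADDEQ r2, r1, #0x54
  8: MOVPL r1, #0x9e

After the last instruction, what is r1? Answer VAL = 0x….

0: ✓ CMP  NZCV=0010
1: · ADDMI
2: · SUBVS
3: ✓ CMP  NZCV=0010
4: · ADDVS
5: ✓ MOVVC  r0←0x77
6: ✓ CMP  NZCV=1010
7: · ADDEQ
8: · MOVPL

VAL = 0x21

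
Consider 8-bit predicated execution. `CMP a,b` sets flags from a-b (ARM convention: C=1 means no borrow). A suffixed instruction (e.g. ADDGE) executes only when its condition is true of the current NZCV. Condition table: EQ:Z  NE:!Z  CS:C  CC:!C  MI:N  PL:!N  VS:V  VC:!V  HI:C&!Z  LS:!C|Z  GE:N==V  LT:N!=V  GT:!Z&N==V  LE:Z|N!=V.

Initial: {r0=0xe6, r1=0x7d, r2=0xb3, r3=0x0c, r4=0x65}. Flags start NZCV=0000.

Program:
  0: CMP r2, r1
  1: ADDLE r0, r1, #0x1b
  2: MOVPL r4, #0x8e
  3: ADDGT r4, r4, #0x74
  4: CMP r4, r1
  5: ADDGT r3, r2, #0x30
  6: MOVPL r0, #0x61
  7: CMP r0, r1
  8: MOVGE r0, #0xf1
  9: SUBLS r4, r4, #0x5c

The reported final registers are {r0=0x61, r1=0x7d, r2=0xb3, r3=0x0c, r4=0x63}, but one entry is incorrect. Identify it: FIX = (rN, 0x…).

0: ✓ CMP  NZCV=0011
1: ✓ ADDLE  r0←0x98
2: ✓ MOVPL  r4←0x8e
3: · ADDGT
4: ✓ CMP  NZCV=0011
5: · ADDGT
6: ✓ MOVPL  r0←0x61
7: ✓ CMP  NZCV=1000
8: · MOVGE
9: ✓ SUBLS  r4←0x32

FIX = (r4, 0x32)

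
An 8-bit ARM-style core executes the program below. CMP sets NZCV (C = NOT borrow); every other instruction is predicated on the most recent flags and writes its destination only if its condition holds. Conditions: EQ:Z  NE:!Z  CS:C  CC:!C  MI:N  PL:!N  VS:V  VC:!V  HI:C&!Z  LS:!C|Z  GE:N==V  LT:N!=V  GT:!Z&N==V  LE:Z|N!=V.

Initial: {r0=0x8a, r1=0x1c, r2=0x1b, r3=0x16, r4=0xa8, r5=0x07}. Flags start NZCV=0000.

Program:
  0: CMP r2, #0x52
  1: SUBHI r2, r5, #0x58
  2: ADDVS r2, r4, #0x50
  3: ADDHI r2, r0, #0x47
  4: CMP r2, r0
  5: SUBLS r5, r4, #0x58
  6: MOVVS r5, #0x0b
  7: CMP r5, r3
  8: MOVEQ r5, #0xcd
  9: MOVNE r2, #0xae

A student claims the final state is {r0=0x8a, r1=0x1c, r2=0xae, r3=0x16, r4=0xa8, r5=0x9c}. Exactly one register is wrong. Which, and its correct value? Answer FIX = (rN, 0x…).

FIX = (r5, 0x0b)

[0] flags=1000 → (cmp)
[1] flags=1000 HI?F → skip
[2] flags=1000 VS?F → skip
[3] flags=1000 HI?F → skip
[4] flags=1001 → (cmp)
[5] flags=1001 LS?T → r5=0x50
[6] flags=1001 VS?T → r5=0x0b
[7] flags=1000 → (cmp)
[8] flags=1000 EQ?F → skip
[9] flags=1000 NE?T → r2=0xae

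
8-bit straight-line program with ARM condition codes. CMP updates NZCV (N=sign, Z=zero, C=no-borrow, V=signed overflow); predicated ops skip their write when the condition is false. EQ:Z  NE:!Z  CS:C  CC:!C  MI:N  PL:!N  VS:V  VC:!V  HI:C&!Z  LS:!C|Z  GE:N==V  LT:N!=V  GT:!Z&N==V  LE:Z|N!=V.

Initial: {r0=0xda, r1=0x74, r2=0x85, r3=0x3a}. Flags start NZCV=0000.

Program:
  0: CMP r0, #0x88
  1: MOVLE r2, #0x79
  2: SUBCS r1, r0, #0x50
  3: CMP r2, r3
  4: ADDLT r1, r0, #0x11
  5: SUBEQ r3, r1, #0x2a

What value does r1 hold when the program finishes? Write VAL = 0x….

[0] flags=0010 → (cmp)
[1] flags=0010 LE?F → skip
[2] flags=0010 CS?T → r1=0x8a
[3] flags=0011 → (cmp)
[4] flags=0011 LT?T → r1=0xeb
[5] flags=0011 EQ?F → skip

VAL = 0xeb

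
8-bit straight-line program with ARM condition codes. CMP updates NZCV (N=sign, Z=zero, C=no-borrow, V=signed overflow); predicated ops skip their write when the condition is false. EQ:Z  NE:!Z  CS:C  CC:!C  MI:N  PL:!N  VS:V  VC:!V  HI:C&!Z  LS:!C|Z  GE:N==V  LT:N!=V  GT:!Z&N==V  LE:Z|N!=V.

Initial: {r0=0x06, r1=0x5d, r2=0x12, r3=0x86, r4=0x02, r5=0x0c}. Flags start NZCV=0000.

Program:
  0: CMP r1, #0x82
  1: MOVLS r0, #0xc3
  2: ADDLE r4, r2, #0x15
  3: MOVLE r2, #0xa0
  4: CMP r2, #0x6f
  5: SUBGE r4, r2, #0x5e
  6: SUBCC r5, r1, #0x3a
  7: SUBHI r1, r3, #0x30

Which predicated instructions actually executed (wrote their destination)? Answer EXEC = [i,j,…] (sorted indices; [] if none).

0: ✓ CMP  NZCV=1001
1: ✓ MOVLS  r0←0xc3
2: · ADDLE
3: · MOVLE
4: ✓ CMP  NZCV=1000
5: · SUBGE
6: ✓ SUBCC  r5←0x23
7: · SUBHI

EXEC = [1,6]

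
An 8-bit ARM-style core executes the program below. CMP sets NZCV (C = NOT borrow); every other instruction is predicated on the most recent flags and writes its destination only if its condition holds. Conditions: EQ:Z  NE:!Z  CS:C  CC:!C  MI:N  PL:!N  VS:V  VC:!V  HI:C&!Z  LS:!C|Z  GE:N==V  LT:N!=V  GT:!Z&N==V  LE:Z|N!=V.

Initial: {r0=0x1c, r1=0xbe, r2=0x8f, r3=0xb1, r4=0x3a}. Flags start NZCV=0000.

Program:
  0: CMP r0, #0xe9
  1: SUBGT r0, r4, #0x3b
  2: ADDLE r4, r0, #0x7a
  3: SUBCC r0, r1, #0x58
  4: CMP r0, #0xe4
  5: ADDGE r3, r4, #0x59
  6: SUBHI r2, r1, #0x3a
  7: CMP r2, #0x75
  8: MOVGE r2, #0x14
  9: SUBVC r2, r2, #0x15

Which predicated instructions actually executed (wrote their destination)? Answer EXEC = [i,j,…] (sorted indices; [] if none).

[0] flags=0000 → (cmp)
[1] flags=0000 GT?T → r0=0xff
[2] flags=0000 LE?F → skip
[3] flags=0000 CC?T → r0=0x66
[4] flags=1001 → (cmp)
[5] flags=1001 GE?T → r3=0x93
[6] flags=1001 HI?F → skip
[7] flags=0011 → (cmp)
[8] flags=0011 GE?F → skip
[9] flags=0011 VC?F → skip

EXEC = [1,3,5]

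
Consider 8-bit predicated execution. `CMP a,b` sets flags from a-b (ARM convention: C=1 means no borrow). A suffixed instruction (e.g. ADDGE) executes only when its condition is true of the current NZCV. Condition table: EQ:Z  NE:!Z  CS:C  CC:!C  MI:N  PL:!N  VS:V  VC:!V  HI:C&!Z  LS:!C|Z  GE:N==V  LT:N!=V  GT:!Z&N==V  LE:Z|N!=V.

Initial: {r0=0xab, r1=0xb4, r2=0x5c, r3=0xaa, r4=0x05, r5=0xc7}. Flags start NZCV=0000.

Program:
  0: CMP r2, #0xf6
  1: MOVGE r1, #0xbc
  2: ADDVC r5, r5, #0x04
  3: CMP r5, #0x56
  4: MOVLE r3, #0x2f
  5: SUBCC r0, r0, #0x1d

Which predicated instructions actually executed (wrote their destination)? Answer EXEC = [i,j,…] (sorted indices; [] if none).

EXEC = [1,2,4]

0: ✓ CMP  NZCV=0000
1: ✓ MOVGE  r1←0xbc
2: ✓ ADDVC  r5←0xcb
3: ✓ CMP  NZCV=0011
4: ✓ MOVLE  r3←0x2f
5: · SUBCC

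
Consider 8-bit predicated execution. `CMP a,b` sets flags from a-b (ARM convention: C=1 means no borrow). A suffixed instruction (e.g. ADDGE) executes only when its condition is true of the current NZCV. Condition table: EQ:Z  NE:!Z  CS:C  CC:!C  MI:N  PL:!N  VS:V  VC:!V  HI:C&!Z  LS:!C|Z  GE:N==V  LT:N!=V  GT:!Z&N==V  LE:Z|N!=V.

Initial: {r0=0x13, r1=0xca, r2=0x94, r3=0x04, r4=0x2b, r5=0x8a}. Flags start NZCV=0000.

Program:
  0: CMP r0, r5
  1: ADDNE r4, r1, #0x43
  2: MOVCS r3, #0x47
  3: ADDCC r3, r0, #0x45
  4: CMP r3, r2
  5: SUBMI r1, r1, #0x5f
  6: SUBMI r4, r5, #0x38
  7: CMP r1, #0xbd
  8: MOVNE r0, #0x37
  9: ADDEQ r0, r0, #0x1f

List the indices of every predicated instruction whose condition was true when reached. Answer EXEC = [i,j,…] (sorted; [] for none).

EXEC = [1,3,5,6,8]

[0] flags=1001 → (cmp)
[1] flags=1001 NE?T → r4=0x0d
[2] flags=1001 CS?F → skip
[3] flags=1001 CC?T → r3=0x58
[4] flags=1001 → (cmp)
[5] flags=1001 MI?T → r1=0x6b
[6] flags=1001 MI?T → r4=0x52
[7] flags=1001 → (cmp)
[8] flags=1001 NE?T → r0=0x37
[9] flags=1001 EQ?F → skip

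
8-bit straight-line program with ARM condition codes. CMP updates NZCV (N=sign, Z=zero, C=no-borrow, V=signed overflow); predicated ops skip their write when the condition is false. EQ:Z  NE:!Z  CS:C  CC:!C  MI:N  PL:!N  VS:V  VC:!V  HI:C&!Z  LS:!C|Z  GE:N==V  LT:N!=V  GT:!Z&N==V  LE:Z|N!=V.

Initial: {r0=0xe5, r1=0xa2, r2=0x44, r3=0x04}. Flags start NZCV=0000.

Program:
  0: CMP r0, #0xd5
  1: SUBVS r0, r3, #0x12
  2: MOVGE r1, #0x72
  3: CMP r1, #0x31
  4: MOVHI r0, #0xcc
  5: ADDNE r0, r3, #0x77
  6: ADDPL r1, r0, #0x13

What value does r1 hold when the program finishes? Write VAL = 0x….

0: ✓ CMP  NZCV=0010
1: · SUBVS
2: ✓ MOVGE  r1←0x72
3: ✓ CMP  NZCV=0010
4: ✓ MOVHI  r0←0xcc
5: ✓ ADDNE  r0←0x7b
6: ✓ ADDPL  r1←0x8e

VAL = 0x8e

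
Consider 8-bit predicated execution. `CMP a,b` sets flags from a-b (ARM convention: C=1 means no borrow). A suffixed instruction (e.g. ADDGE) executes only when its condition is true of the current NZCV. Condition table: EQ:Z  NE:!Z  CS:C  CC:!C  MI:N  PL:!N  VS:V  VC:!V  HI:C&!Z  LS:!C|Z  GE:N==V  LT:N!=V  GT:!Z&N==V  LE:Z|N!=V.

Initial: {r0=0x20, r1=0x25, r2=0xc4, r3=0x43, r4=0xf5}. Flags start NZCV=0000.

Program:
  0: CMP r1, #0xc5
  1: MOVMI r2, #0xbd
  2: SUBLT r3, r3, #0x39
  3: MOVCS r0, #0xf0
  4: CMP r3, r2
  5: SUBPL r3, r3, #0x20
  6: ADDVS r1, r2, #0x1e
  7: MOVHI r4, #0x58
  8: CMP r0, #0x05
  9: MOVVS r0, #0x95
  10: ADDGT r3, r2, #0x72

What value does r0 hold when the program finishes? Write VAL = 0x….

[0] flags=0000 → (cmp)
[1] flags=0000 MI?F → skip
[2] flags=0000 LT?F → skip
[3] flags=0000 CS?F → skip
[4] flags=0000 → (cmp)
[5] flags=0000 PL?T → r3=0x23
[6] flags=0000 VS?F → skip
[7] flags=0000 HI?F → skip
[8] flags=0010 → (cmp)
[9] flags=0010 VS?F → skip
[10] flags=0010 GT?T → r3=0x36

VAL = 0x20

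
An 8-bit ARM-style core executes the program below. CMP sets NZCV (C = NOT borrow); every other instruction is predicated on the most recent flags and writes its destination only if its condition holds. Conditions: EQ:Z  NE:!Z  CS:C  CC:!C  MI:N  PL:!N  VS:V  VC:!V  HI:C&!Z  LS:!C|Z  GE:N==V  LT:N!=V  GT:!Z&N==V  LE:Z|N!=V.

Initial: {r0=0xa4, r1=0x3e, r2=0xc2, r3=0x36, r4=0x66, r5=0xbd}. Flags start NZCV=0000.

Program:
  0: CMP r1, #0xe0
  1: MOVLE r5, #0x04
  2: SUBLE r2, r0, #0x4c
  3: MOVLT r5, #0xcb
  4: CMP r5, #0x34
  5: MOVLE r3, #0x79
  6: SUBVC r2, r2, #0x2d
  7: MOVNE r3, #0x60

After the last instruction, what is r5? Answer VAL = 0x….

VAL = 0xbd

0: ✓ CMP  NZCV=0000
1: · MOVLE
2: · SUBLE
3: · MOVLT
4: ✓ CMP  NZCV=1010
5: ✓ MOVLE  r3←0x79
6: ✓ SUBVC  r2←0x95
7: ✓ MOVNE  r3←0x60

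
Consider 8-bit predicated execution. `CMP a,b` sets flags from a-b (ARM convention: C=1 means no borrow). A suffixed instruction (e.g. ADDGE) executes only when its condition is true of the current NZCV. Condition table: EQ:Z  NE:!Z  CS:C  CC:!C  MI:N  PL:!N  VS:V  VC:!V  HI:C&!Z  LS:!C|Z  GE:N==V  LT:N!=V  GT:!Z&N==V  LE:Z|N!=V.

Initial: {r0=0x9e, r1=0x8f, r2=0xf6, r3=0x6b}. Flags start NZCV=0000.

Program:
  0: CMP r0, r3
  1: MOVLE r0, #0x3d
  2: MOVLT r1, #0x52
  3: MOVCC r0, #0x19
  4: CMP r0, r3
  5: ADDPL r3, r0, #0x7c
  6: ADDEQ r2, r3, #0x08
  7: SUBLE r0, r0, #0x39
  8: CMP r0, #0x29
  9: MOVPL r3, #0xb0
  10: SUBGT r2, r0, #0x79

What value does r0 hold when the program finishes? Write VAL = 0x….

VAL = 0x04

[0] flags=0011 → (cmp)
[1] flags=0011 LE?T → r0=0x3d
[2] flags=0011 LT?T → r1=0x52
[3] flags=0011 CC?F → skip
[4] flags=1000 → (cmp)
[5] flags=1000 PL?F → skip
[6] flags=1000 EQ?F → skip
[7] flags=1000 LE?T → r0=0x04
[8] flags=1000 → (cmp)
[9] flags=1000 PL?F → skip
[10] flags=1000 GT?F → skip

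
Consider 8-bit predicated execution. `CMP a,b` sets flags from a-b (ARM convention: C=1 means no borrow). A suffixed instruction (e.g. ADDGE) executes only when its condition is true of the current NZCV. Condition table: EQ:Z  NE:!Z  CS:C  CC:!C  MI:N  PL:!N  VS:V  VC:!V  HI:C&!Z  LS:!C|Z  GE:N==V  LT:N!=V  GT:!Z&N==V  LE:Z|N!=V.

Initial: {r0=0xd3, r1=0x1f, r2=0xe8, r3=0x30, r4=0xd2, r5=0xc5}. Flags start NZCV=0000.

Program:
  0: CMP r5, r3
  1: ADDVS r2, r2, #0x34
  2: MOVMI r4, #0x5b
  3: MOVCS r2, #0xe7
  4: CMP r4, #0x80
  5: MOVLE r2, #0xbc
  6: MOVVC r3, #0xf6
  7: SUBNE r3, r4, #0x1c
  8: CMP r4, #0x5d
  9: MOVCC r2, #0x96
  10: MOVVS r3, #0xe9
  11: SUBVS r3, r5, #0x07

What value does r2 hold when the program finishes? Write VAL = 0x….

VAL = 0x96

[0] flags=1010 → (cmp)
[1] flags=1010 VS?F → skip
[2] flags=1010 MI?T → r4=0x5b
[3] flags=1010 CS?T → r2=0xe7
[4] flags=1001 → (cmp)
[5] flags=1001 LE?F → skip
[6] flags=1001 VC?F → skip
[7] flags=1001 NE?T → r3=0x3f
[8] flags=1000 → (cmp)
[9] flags=1000 CC?T → r2=0x96
[10] flags=1000 VS?F → skip
[11] flags=1000 VS?F → skip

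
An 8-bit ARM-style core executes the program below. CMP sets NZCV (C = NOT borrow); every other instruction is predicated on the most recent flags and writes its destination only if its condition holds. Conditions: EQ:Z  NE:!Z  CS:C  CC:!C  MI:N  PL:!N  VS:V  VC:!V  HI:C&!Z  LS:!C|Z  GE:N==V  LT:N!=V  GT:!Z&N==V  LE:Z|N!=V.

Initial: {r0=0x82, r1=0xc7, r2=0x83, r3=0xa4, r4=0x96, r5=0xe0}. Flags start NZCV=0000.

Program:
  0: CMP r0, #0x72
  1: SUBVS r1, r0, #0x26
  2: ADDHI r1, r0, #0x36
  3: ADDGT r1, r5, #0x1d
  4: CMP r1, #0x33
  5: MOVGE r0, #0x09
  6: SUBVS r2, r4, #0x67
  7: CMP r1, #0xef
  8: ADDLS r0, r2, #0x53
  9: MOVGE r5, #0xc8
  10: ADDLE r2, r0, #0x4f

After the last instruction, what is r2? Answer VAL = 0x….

VAL = 0x25

0: ✓ CMP  NZCV=0011
1: ✓ SUBVS  r1←0x5c
2: ✓ ADDHI  r1←0xb8
3: · ADDGT
4: ✓ CMP  NZCV=1010
5: · MOVGE
6: · SUBVS
7: ✓ CMP  NZCV=1000
8: ✓ ADDLS  r0←0xd6
9: · MOVGE
10: ✓ ADDLE  r2←0x25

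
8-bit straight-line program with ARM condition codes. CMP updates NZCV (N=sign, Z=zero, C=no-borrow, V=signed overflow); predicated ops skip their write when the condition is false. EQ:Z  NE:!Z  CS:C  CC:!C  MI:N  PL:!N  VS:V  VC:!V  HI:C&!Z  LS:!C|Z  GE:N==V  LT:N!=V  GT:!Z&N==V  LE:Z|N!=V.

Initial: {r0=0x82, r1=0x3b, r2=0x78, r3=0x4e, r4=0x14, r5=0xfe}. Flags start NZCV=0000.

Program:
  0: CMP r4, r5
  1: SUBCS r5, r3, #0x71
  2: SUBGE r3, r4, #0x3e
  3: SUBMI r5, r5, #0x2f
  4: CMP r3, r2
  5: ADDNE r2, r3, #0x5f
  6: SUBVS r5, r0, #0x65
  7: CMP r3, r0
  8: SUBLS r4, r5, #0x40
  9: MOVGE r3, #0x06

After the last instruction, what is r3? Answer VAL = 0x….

0: ✓ CMP  NZCV=0000
1: · SUBCS
2: ✓ SUBGE  r3←0xd6
3: · SUBMI
4: ✓ CMP  NZCV=0011
5: ✓ ADDNE  r2←0x35
6: ✓ SUBVS  r5←0x1d
7: ✓ CMP  NZCV=0010
8: · SUBLS
9: ✓ MOVGE  r3←0x06

VAL = 0x06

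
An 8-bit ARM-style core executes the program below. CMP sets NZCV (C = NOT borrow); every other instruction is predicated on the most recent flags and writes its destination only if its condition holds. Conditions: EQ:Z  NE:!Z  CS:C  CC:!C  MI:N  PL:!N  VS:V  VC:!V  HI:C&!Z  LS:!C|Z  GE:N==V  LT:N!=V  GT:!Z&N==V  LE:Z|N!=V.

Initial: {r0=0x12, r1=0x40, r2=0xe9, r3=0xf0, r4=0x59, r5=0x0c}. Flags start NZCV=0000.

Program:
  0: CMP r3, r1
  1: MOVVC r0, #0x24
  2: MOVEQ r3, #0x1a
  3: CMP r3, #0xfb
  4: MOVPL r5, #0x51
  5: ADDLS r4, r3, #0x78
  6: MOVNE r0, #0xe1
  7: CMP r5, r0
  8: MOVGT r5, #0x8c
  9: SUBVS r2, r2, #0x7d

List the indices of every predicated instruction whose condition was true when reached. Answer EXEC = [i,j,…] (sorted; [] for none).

0: ✓ CMP  NZCV=1010
1: ✓ MOVVC  r0←0x24
2: · MOVEQ
3: ✓ CMP  NZCV=1000
4: · MOVPL
5: ✓ ADDLS  r4←0x68
6: ✓ MOVNE  r0←0xe1
7: ✓ CMP  NZCV=0000
8: ✓ MOVGT  r5←0x8c
9: · SUBVS

EXEC = [1,5,6,8]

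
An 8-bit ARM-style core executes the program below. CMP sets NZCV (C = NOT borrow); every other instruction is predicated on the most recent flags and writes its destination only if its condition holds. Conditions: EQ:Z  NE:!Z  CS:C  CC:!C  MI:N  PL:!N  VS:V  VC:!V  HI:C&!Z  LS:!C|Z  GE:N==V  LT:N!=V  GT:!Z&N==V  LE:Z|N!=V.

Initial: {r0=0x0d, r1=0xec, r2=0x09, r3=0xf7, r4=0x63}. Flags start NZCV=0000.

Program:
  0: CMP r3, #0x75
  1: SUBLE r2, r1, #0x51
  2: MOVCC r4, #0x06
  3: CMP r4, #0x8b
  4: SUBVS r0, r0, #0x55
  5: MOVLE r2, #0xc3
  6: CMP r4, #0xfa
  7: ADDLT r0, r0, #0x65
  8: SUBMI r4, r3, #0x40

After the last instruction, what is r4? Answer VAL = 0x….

VAL = 0x63

[0] flags=1010 → (cmp)
[1] flags=1010 LE?T → r2=0x9b
[2] flags=1010 CC?F → skip
[3] flags=1001 → (cmp)
[4] flags=1001 VS?T → r0=0xb8
[5] flags=1001 LE?F → skip
[6] flags=0000 → (cmp)
[7] flags=0000 LT?F → skip
[8] flags=0000 MI?F → skip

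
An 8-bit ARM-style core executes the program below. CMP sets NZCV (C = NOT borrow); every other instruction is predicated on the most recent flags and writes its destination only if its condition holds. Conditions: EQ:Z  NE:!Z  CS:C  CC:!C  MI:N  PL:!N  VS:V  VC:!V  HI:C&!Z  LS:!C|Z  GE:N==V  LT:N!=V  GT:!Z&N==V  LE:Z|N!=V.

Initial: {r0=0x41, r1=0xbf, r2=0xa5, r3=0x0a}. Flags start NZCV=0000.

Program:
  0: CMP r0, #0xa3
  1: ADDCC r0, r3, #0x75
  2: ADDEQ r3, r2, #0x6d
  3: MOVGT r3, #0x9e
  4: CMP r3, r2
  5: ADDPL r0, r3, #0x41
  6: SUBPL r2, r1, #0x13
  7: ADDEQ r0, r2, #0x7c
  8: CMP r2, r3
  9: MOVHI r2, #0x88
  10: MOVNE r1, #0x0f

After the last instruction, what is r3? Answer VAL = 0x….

VAL = 0x9e

[0] flags=1001 → (cmp)
[1] flags=1001 CC?T → r0=0x7f
[2] flags=1001 EQ?F → skip
[3] flags=1001 GT?T → r3=0x9e
[4] flags=1000 → (cmp)
[5] flags=1000 PL?F → skip
[6] flags=1000 PL?F → skip
[7] flags=1000 EQ?F → skip
[8] flags=0010 → (cmp)
[9] flags=0010 HI?T → r2=0x88
[10] flags=0010 NE?T → r1=0x0f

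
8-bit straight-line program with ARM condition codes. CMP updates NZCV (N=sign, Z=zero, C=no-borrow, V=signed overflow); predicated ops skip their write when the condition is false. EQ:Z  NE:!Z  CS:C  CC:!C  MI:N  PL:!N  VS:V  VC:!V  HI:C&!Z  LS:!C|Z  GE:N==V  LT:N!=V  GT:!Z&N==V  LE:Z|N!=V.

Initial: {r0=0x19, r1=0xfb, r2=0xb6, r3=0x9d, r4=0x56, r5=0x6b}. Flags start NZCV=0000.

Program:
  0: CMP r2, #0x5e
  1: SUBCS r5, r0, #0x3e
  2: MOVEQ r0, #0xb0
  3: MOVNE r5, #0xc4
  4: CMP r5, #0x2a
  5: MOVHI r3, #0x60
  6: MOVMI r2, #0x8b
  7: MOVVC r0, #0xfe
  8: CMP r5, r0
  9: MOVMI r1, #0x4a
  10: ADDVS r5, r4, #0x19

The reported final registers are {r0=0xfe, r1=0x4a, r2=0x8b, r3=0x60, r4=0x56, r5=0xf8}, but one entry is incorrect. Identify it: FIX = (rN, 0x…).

FIX = (r5, 0xc4)

0: ✓ CMP  NZCV=0011
1: ✓ SUBCS  r5←0xdb
2: · MOVEQ
3: ✓ MOVNE  r5←0xc4
4: ✓ CMP  NZCV=1010
5: ✓ MOVHI  r3←0x60
6: ✓ MOVMI  r2←0x8b
7: ✓ MOVVC  r0←0xfe
8: ✓ CMP  NZCV=1000
9: ✓ MOVMI  r1←0x4a
10: · ADDVS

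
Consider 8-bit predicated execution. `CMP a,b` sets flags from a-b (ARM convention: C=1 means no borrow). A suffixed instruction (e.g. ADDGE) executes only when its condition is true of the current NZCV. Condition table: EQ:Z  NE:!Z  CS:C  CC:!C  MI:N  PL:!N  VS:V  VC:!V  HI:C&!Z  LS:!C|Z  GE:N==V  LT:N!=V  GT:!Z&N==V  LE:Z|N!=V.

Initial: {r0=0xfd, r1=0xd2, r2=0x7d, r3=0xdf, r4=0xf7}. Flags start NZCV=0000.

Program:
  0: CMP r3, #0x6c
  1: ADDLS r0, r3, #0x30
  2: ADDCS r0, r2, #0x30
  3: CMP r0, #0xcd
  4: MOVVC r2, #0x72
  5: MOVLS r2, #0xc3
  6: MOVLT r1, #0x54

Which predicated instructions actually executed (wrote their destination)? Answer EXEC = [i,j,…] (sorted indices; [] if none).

0: ✓ CMP  NZCV=0011
1: · ADDLS
2: ✓ ADDCS  r0←0xad
3: ✓ CMP  NZCV=1000
4: ✓ MOVVC  r2←0x72
5: ✓ MOVLS  r2←0xc3
6: ✓ MOVLT  r1←0x54

EXEC = [2,4,5,6]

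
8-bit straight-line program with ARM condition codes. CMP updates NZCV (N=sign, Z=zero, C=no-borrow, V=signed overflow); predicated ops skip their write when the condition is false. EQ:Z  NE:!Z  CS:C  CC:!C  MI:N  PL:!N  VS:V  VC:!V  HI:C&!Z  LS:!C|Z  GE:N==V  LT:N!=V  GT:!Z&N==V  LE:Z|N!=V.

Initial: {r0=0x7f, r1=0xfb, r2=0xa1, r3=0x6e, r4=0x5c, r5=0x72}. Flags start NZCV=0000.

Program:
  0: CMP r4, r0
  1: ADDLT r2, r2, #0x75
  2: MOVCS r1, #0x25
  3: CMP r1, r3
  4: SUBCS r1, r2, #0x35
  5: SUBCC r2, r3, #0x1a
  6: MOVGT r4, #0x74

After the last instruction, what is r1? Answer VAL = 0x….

VAL = 0xe1

0: ✓ CMP  NZCV=1000
1: ✓ ADDLT  r2←0x16
2: · MOVCS
3: ✓ CMP  NZCV=1010
4: ✓ SUBCS  r1←0xe1
5: · SUBCC
6: · MOVGT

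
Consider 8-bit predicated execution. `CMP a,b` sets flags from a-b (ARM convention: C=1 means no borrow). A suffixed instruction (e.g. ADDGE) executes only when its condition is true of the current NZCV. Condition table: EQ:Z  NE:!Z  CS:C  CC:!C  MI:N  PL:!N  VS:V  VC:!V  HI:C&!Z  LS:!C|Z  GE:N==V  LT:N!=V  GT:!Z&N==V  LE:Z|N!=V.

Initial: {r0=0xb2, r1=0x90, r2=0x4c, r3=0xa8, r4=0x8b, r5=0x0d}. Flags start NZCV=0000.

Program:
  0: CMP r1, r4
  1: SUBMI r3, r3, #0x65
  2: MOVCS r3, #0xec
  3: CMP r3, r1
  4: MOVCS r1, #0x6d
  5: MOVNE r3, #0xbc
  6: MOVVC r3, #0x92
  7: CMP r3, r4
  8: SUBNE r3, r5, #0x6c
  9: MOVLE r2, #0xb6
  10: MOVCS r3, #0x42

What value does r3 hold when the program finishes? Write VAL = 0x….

VAL = 0x42

[0] flags=0010 → (cmp)
[1] flags=0010 MI?F → skip
[2] flags=0010 CS?T → r3=0xec
[3] flags=0010 → (cmp)
[4] flags=0010 CS?T → r1=0x6d
[5] flags=0010 NE?T → r3=0xbc
[6] flags=0010 VC?T → r3=0x92
[7] flags=0010 → (cmp)
[8] flags=0010 NE?T → r3=0xa1
[9] flags=0010 LE?F → skip
[10] flags=0010 CS?T → r3=0x42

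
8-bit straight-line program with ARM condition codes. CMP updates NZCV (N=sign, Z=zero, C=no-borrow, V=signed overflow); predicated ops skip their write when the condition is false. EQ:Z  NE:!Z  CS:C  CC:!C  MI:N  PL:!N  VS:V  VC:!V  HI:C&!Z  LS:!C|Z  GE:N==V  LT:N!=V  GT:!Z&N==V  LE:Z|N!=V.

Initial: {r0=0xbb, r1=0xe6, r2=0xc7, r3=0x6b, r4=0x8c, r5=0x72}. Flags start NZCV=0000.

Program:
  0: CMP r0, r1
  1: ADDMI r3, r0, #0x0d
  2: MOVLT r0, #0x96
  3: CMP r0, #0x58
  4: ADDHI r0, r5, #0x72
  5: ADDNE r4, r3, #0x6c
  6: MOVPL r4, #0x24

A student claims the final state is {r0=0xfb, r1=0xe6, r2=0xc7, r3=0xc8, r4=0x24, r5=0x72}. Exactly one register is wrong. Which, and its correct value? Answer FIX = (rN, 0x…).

[0] flags=1000 → (cmp)
[1] flags=1000 MI?T → r3=0xc8
[2] flags=1000 LT?T → r0=0x96
[3] flags=0011 → (cmp)
[4] flags=0011 HI?T → r0=0xe4
[5] flags=0011 NE?T → r4=0x34
[6] flags=0011 PL?T → r4=0x24

FIX = (r0, 0xe4)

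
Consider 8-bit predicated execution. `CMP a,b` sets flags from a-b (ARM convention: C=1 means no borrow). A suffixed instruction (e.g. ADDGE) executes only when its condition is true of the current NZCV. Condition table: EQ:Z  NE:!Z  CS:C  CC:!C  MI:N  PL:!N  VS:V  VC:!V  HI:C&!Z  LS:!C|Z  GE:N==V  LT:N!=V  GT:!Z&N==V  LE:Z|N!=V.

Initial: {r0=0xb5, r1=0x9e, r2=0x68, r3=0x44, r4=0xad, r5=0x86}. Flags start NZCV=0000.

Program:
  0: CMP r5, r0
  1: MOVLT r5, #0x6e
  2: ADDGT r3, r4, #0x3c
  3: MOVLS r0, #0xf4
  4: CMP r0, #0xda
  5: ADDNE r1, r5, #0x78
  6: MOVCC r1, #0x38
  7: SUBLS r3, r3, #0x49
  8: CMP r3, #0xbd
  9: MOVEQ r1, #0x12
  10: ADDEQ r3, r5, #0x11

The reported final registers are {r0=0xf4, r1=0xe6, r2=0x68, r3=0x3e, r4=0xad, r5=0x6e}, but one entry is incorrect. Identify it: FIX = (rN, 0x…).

[0] flags=1000 → (cmp)
[1] flags=1000 LT?T → r5=0x6e
[2] flags=1000 GT?F → skip
[3] flags=1000 LS?T → r0=0xf4
[4] flags=0010 → (cmp)
[5] flags=0010 NE?T → r1=0xe6
[6] flags=0010 CC?F → skip
[7] flags=0010 LS?F → skip
[8] flags=1001 → (cmp)
[9] flags=1001 EQ?F → skip
[10] flags=1001 EQ?F → skip

FIX = (r3, 0x44)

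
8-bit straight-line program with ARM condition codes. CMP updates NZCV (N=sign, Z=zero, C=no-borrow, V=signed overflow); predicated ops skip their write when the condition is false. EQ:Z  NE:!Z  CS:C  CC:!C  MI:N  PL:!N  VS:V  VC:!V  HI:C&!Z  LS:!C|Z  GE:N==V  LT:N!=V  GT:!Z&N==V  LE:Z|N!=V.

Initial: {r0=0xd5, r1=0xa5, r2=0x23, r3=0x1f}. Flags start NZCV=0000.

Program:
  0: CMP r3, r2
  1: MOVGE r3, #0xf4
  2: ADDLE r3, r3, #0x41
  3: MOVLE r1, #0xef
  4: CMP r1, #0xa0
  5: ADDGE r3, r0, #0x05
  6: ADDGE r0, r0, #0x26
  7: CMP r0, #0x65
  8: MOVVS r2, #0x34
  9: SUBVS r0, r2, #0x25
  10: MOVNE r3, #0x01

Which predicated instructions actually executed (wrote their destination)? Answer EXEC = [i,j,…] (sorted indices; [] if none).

EXEC = [2,3,5,6,10]

0: ✓ CMP  NZCV=1000
1: · MOVGE
2: ✓ ADDLE  r3←0x60
3: ✓ MOVLE  r1←0xef
4: ✓ CMP  NZCV=0010
5: ✓ ADDGE  r3←0xda
6: ✓ ADDGE  r0←0xfb
7: ✓ CMP  NZCV=1010
8: · MOVVS
9: · SUBVS
10: ✓ MOVNE  r3←0x01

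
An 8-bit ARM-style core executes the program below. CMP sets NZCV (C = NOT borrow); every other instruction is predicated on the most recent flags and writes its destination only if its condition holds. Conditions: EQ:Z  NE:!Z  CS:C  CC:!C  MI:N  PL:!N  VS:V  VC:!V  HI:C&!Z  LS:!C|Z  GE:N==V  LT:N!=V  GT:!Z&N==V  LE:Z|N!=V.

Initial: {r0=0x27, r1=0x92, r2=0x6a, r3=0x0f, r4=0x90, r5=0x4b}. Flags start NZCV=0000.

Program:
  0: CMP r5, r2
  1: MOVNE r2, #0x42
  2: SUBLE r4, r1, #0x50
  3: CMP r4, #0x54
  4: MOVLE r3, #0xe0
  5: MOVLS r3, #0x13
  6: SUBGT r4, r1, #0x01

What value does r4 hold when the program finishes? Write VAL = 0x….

0: ✓ CMP  NZCV=1000
1: ✓ MOVNE  r2←0x42
2: ✓ SUBLE  r4←0x42
3: ✓ CMP  NZCV=1000
4: ✓ MOVLE  r3←0xe0
5: ✓ MOVLS  r3←0x13
6: · SUBGT

VAL = 0x42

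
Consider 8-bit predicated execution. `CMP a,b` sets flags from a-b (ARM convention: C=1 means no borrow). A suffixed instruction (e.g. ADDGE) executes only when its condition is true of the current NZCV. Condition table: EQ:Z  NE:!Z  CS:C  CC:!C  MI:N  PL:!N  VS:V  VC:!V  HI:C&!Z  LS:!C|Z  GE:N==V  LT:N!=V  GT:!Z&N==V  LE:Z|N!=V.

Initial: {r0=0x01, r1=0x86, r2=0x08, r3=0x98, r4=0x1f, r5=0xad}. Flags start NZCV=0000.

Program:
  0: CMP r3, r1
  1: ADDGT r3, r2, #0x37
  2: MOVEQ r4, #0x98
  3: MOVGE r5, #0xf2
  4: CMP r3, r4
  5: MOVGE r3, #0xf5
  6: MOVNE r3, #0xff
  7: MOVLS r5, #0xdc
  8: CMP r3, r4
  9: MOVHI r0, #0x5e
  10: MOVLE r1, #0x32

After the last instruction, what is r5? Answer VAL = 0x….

VAL = 0xf2

[0] flags=0010 → (cmp)
[1] flags=0010 GT?T → r3=0x3f
[2] flags=0010 EQ?F → skip
[3] flags=0010 GE?T → r5=0xf2
[4] flags=0010 → (cmp)
[5] flags=0010 GE?T → r3=0xf5
[6] flags=0010 NE?T → r3=0xff
[7] flags=0010 LS?F → skip
[8] flags=1010 → (cmp)
[9] flags=1010 HI?T → r0=0x5e
[10] flags=1010 LE?T → r1=0x32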